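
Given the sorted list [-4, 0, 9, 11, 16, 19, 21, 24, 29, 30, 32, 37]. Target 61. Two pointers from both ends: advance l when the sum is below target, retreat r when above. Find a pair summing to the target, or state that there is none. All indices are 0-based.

l=0 r=11: -4+37=33 <61, l++
l=1 r=11: 0+37=37 <61, l++
l=2 r=11: 9+37=46 <61, l++
l=3 r=11: 11+37=48 <61, l++
l=4 r=11: 16+37=53 <61, l++
l=5 r=11: 19+37=56 <61, l++
l=6 r=11: 21+37=58 <61, l++
l=7 r=11: 24+37=61, found

(24, 37)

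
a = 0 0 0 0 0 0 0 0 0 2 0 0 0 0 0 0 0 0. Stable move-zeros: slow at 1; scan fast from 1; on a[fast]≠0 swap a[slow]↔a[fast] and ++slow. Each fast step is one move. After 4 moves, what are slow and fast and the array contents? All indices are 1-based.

slow=1, fast=5, a=[0, 0, 0, 0, 0, 0, 0, 0, 0, 2, 0, 0, 0, 0, 0, 0, 0, 0]

slow=1 fast=1: a[fast]=0, fast++
slow=1 fast=2: a[fast]=0, fast++
slow=1 fast=3: a[fast]=0, fast++
slow=1 fast=4: a[fast]=0, fast++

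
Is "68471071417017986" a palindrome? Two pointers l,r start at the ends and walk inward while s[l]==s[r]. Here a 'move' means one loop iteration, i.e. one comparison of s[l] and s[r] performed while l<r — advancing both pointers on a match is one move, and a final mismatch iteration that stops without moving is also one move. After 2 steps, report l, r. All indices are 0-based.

l=2, r=14

l=0 r=16: '6'=='6', l++,r--
l=1 r=15: '8'=='8', l++,r--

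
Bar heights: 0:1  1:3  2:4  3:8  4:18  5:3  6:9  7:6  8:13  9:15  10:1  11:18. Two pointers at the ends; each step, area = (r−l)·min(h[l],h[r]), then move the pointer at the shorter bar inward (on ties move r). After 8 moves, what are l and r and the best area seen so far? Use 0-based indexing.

l=4, r=7, best area=126

l=0 r=11: min(1,18)*11=11 best=11 *, l++
l=1 r=11: min(3,18)*10=30 best=30 *, l++
l=2 r=11: min(4,18)*9=36 best=36 *, l++
l=3 r=11: min(8,18)*8=64 best=64 *, l++
l=4 r=11: min(18,18)*7=126 best=126 *, r--
l=4 r=10: min(18,1)*6=6 best=126, r--
l=4 r=9: min(18,15)*5=75 best=126, r--
l=4 r=8: min(18,13)*4=52 best=126, r--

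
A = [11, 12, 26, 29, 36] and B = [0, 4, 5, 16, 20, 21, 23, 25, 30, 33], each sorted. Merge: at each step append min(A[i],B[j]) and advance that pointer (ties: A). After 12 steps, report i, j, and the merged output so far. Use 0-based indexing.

i=0 j=0: A[i]=11>B[j]=0 take 0, j++
i=0 j=1: A[i]=11>B[j]=4 take 4, j++
i=0 j=2: A[i]=11>B[j]=5 take 5, j++
i=0 j=3: A[i]=11<=B[j]=16 take 11, i++
i=1 j=3: A[i]=12<=B[j]=16 take 12, i++
i=2 j=3: A[i]=26>B[j]=16 take 16, j++
i=2 j=4: A[i]=26>B[j]=20 take 20, j++
i=2 j=5: A[i]=26>B[j]=21 take 21, j++
i=2 j=6: A[i]=26>B[j]=23 take 23, j++
i=2 j=7: A[i]=26>B[j]=25 take 25, j++
i=2 j=8: A[i]=26<=B[j]=30 take 26, i++
i=3 j=8: A[i]=29<=B[j]=30 take 29, i++

i=4, j=8, merged so far=[0, 4, 5, 11, 12, 16, 20, 21, 23, 25, 26, 29]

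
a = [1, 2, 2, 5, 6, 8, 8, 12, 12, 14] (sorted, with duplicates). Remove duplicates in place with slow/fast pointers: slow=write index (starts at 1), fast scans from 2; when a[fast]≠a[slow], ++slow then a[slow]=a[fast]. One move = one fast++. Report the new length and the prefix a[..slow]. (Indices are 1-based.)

length 7; prefix = [1, 2, 5, 6, 8, 12, 14]

slow=1 fast=2: a[fast]=2≠a[slow]=1 write a[2]=2, slow++,fast++
slow=2 fast=3: a[fast]=2=a[slow] dup, fast++
slow=2 fast=4: a[fast]=5≠a[slow]=2 write a[3]=5, slow++,fast++
slow=3 fast=5: a[fast]=6≠a[slow]=5 write a[4]=6, slow++,fast++
slow=4 fast=6: a[fast]=8≠a[slow]=6 write a[5]=8, slow++,fast++
slow=5 fast=7: a[fast]=8=a[slow] dup, fast++
slow=5 fast=8: a[fast]=12≠a[slow]=8 write a[6]=12, slow++,fast++
slow=6 fast=9: a[fast]=12=a[slow] dup, fast++
slow=6 fast=10: a[fast]=14≠a[slow]=12 write a[7]=14, slow++,fast++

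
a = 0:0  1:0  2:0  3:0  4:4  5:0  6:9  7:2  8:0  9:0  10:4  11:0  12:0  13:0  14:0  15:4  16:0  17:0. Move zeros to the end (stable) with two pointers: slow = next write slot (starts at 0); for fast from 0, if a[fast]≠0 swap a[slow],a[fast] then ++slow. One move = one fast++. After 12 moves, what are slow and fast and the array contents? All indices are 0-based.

slow=0 fast=0: a[fast]=0, fast++
slow=0 fast=1: a[fast]=0, fast++
slow=0 fast=2: a[fast]=0, fast++
slow=0 fast=3: a[fast]=0, fast++
slow=0 fast=4: a[fast]=4≠0 swap→a[0]=4, slow++,fast++
slow=1 fast=5: a[fast]=0, fast++
slow=1 fast=6: a[fast]=9≠0 swap→a[1]=9, slow++,fast++
slow=2 fast=7: a[fast]=2≠0 swap→a[2]=2, slow++,fast++
slow=3 fast=8: a[fast]=0, fast++
slow=3 fast=9: a[fast]=0, fast++
slow=3 fast=10: a[fast]=4≠0 swap→a[3]=4, slow++,fast++
slow=4 fast=11: a[fast]=0, fast++

slow=4, fast=12, a=[4, 9, 2, 4, 0, 0, 0, 0, 0, 0, 0, 0, 0, 0, 0, 4, 0, 0]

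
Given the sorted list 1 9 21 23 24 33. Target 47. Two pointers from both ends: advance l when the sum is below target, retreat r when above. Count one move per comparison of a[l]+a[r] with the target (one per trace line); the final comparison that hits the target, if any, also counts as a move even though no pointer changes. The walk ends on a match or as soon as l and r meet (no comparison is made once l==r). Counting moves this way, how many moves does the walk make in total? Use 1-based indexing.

[1,6] 1+33=34 <47 → l++
[2,6] 9+33=42 <47 → l++
[3,6] 21+33=54 >47 → r--
[3,5] 21+24=45 <47 → l++
[4,5] 23+24=47 → found

5 moves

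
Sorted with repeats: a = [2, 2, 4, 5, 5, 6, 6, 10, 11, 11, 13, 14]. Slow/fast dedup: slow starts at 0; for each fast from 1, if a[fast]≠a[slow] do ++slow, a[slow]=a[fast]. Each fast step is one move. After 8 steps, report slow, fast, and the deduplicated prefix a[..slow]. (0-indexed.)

(s=0,f=1) a[fast]=2=a[slow] dup → fast++
(s=0,f=2) a[fast]=4≠a[slow]=2 write a[1]=4 → slow++,fast++
(s=1,f=3) a[fast]=5≠a[slow]=4 write a[2]=5 → slow++,fast++
(s=2,f=4) a[fast]=5=a[slow] dup → fast++
(s=2,f=5) a[fast]=6≠a[slow]=5 write a[3]=6 → slow++,fast++
(s=3,f=6) a[fast]=6=a[slow] dup → fast++
(s=3,f=7) a[fast]=10≠a[slow]=6 write a[4]=10 → slow++,fast++
(s=4,f=8) a[fast]=11≠a[slow]=10 write a[5]=11 → slow++,fast++

slow=5, fast=9, prefix=[2, 4, 5, 6, 10, 11]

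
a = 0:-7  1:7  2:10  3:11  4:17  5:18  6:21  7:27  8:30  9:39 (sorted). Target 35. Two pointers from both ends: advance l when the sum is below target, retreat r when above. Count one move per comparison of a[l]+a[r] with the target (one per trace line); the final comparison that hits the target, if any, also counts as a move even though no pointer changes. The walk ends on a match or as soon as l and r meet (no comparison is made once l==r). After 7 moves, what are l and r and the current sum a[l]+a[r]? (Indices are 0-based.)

l=0 r=9: -7+39=32 <35, l++
l=1 r=9: 7+39=46 >35, r--
l=1 r=8: 7+30=37 >35, r--
l=1 r=7: 7+27=34 <35, l++
l=2 r=7: 10+27=37 >35, r--
l=2 r=6: 10+21=31 <35, l++
l=3 r=6: 11+21=32 <35, l++

l=4, r=6, sum=38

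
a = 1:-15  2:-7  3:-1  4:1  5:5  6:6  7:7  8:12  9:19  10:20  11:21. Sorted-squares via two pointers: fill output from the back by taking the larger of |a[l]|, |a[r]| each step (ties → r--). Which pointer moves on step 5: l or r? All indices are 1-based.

r

[1,11] |-15|<=|21| out[11]=441 → r--
[1,10] |-15|<=|20| out[10]=400 → r--
[1,9] |-15|<=|19| out[9]=361 → r--
[1,8] |-15|>|12| out[8]=225 → l++
[2,8] |-7|<=|12| out[7]=144 → r--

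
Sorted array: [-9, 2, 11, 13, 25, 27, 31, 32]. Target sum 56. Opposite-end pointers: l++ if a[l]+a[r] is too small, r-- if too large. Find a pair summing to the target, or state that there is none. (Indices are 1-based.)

(25, 31)

l=1 r=8: -9+32=23 <56, l++
l=2 r=8: 2+32=34 <56, l++
l=3 r=8: 11+32=43 <56, l++
l=4 r=8: 13+32=45 <56, l++
l=5 r=8: 25+32=57 >56, r--
l=5 r=7: 25+31=56, found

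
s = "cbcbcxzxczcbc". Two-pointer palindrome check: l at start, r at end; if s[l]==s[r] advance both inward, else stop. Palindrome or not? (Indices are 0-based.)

not a palindrome (mismatch at 3,9)

l=0 r=12: 'c'=='c', l++,r--
l=1 r=11: 'b'=='b', l++,r--
l=2 r=10: 'c'=='c', l++,r--
l=3 r=9: 'b'!='z', stop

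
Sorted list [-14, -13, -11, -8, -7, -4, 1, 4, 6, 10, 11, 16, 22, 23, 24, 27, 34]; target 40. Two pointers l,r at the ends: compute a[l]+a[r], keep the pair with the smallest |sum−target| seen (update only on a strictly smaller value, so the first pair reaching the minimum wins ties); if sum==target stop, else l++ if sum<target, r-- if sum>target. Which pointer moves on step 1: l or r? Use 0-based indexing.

[0,16] -14+34=20 d=20 * → l++

l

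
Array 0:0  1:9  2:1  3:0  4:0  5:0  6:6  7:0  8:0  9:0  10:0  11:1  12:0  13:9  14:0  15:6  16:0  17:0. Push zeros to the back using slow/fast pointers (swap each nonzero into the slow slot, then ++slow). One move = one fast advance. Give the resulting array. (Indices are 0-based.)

(s=0,f=0) a[fast]=0 → fast++
(s=0,f=1) a[fast]=9≠0 swap→a[0]=9 → slow++,fast++
(s=1,f=2) a[fast]=1≠0 swap→a[1]=1 → slow++,fast++
(s=2,f=3) a[fast]=0 → fast++
(s=2,f=4) a[fast]=0 → fast++
(s=2,f=5) a[fast]=0 → fast++
(s=2,f=6) a[fast]=6≠0 swap→a[2]=6 → slow++,fast++
(s=3,f=7) a[fast]=0 → fast++
(s=3,f=8) a[fast]=0 → fast++
(s=3,f=9) a[fast]=0 → fast++
(s=3,f=10) a[fast]=0 → fast++
(s=3,f=11) a[fast]=1≠0 swap→a[3]=1 → slow++,fast++
(s=4,f=12) a[fast]=0 → fast++
(s=4,f=13) a[fast]=9≠0 swap→a[4]=9 → slow++,fast++
(s=5,f=14) a[fast]=0 → fast++
(s=5,f=15) a[fast]=6≠0 swap→a[5]=6 → slow++,fast++
(s=6,f=16) a[fast]=0 → fast++
(s=6,f=17) a[fast]=0 → fast++

[9, 1, 6, 1, 9, 6, 0, 0, 0, 0, 0, 0, 0, 0, 0, 0, 0, 0]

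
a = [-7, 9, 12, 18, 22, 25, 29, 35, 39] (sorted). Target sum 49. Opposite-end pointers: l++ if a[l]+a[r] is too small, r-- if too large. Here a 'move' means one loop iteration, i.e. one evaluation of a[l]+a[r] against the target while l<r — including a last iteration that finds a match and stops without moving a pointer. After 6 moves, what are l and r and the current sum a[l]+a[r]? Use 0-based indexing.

l=0 r=8: -7+39=32 <49, l++
l=1 r=8: 9+39=48 <49, l++
l=2 r=8: 12+39=51 >49, r--
l=2 r=7: 12+35=47 <49, l++
l=3 r=7: 18+35=53 >49, r--
l=3 r=6: 18+29=47 <49, l++

l=4, r=6, sum=51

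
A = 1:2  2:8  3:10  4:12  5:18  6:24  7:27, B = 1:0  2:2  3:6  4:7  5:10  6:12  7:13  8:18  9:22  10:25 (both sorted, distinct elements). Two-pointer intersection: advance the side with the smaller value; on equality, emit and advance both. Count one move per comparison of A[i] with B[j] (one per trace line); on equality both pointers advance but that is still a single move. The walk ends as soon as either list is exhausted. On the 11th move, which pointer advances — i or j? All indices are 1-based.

[i=1,j=1] 2>0 → j++
[i=1,j=2] 2==2 emit → i++,j++
[i=2,j=3] 8>6 → j++
[i=2,j=4] 8>7 → j++
[i=2,j=5] 8<10 → i++
[i=3,j=5] 10==10 emit → i++,j++
[i=4,j=6] 12==12 emit → i++,j++
[i=5,j=7] 18>13 → j++
[i=5,j=8] 18==18 emit → i++,j++
[i=6,j=9] 24>22 → j++
[i=6,j=10] 24<25 → i++

i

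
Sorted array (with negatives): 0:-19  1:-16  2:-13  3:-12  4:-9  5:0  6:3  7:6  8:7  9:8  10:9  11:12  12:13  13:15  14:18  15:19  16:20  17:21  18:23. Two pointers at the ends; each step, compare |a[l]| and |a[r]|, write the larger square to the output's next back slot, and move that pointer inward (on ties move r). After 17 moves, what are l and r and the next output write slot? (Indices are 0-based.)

l=0 r=18: |-19|<=|23| out[18]=529, r--
l=0 r=17: |-19|<=|21| out[17]=441, r--
l=0 r=16: |-19|<=|20| out[16]=400, r--
l=0 r=15: |-19|<=|19| out[15]=361, r--
l=0 r=14: |-19|>|18| out[14]=361, l++
l=1 r=14: |-16|<=|18| out[13]=324, r--
l=1 r=13: |-16|>|15| out[12]=256, l++
l=2 r=13: |-13|<=|15| out[11]=225, r--
l=2 r=12: |-13|<=|13| out[10]=169, r--
l=2 r=11: |-13|>|12| out[9]=169, l++
l=3 r=11: |-12|<=|12| out[8]=144, r--
l=3 r=10: |-12|>|9| out[7]=144, l++
l=4 r=10: |-9|<=|9| out[6]=81, r--
l=4 r=9: |-9|>|8| out[5]=81, l++
l=5 r=9: |0|<=|8| out[4]=64, r--
l=5 r=8: |0|<=|7| out[3]=49, r--
l=5 r=7: |0|<=|6| out[2]=36, r--

l=5, r=6, next write slot=1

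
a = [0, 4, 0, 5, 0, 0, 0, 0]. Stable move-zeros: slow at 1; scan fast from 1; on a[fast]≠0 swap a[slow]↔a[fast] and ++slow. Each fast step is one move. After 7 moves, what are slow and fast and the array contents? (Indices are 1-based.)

slow=3, fast=8, a=[4, 5, 0, 0, 0, 0, 0, 0]

slow=1 fast=1: a[fast]=0, fast++
slow=1 fast=2: a[fast]=4≠0 swap→a[1]=4, slow++,fast++
slow=2 fast=3: a[fast]=0, fast++
slow=2 fast=4: a[fast]=5≠0 swap→a[2]=5, slow++,fast++
slow=3 fast=5: a[fast]=0, fast++
slow=3 fast=6: a[fast]=0, fast++
slow=3 fast=7: a[fast]=0, fast++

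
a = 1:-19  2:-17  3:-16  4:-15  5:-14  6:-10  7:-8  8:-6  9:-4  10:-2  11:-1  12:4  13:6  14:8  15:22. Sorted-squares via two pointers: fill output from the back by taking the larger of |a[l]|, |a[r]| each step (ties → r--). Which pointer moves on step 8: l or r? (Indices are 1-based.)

l=1 r=15: |-19|<=|22| out[15]=484, r--
l=1 r=14: |-19|>|8| out[14]=361, l++
l=2 r=14: |-17|>|8| out[13]=289, l++
l=3 r=14: |-16|>|8| out[12]=256, l++
l=4 r=14: |-15|>|8| out[11]=225, l++
l=5 r=14: |-14|>|8| out[10]=196, l++
l=6 r=14: |-10|>|8| out[9]=100, l++
l=7 r=14: |-8|<=|8| out[8]=64, r--

r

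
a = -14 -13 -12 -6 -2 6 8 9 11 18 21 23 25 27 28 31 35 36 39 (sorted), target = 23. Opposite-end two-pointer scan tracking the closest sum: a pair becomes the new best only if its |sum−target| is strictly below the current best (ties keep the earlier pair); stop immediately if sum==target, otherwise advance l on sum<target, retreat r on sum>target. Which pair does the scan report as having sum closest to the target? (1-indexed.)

pair (-13, 36) with sum 23 (|Δ|=0)

l=1 r=19: -14+39=25 d=2 *, r--
l=1 r=18: -14+36=22 d=1 *, l++
l=2 r=18: -13+36=23 d=0 *, stop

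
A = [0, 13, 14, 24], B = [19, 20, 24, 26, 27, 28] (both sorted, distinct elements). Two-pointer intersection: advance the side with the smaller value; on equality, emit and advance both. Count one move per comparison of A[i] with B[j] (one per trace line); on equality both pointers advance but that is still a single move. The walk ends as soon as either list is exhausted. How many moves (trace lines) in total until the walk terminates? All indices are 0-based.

6 moves

i=0 j=0: 0<19, i++
i=1 j=0: 13<19, i++
i=2 j=0: 14<19, i++
i=3 j=0: 24>19, j++
i=3 j=1: 24>20, j++
i=3 j=2: 24==24 emit, i++,j++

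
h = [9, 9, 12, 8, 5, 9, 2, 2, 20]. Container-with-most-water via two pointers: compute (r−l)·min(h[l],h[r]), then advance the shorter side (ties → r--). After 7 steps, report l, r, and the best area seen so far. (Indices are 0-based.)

[0,8] min(9,20)*8=72 best=72 * → l++
[1,8] min(9,20)*7=63 best=72 → l++
[2,8] min(12,20)*6=72 best=72 → l++
[3,8] min(8,20)*5=40 best=72 → l++
[4,8] min(5,20)*4=20 best=72 → l++
[5,8] min(9,20)*3=27 best=72 → l++
[6,8] min(2,20)*2=4 best=72 → l++

l=7, r=8, best area=72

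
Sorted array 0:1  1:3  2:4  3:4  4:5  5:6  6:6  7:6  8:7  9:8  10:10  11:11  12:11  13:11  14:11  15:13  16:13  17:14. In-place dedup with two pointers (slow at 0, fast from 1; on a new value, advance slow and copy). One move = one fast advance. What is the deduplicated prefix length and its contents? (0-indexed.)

length 11; prefix = [1, 3, 4, 5, 6, 7, 8, 10, 11, 13, 14]

slow=0 fast=1: a[fast]=3≠a[slow]=1 write a[1]=3, slow++,fast++
slow=1 fast=2: a[fast]=4≠a[slow]=3 write a[2]=4, slow++,fast++
slow=2 fast=3: a[fast]=4=a[slow] dup, fast++
slow=2 fast=4: a[fast]=5≠a[slow]=4 write a[3]=5, slow++,fast++
slow=3 fast=5: a[fast]=6≠a[slow]=5 write a[4]=6, slow++,fast++
slow=4 fast=6: a[fast]=6=a[slow] dup, fast++
slow=4 fast=7: a[fast]=6=a[slow] dup, fast++
slow=4 fast=8: a[fast]=7≠a[slow]=6 write a[5]=7, slow++,fast++
slow=5 fast=9: a[fast]=8≠a[slow]=7 write a[6]=8, slow++,fast++
slow=6 fast=10: a[fast]=10≠a[slow]=8 write a[7]=10, slow++,fast++
slow=7 fast=11: a[fast]=11≠a[slow]=10 write a[8]=11, slow++,fast++
slow=8 fast=12: a[fast]=11=a[slow] dup, fast++
slow=8 fast=13: a[fast]=11=a[slow] dup, fast++
slow=8 fast=14: a[fast]=11=a[slow] dup, fast++
slow=8 fast=15: a[fast]=13≠a[slow]=11 write a[9]=13, slow++,fast++
slow=9 fast=16: a[fast]=13=a[slow] dup, fast++
slow=9 fast=17: a[fast]=14≠a[slow]=13 write a[10]=14, slow++,fast++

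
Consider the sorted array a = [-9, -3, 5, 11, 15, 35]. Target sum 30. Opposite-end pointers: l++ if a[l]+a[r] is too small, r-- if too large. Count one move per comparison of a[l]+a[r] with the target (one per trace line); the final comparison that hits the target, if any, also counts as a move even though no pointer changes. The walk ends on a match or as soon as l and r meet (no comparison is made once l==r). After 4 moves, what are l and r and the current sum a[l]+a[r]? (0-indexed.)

l=3, r=4, sum=26

[0,5] -9+35=26 <30 → l++
[1,5] -3+35=32 >30 → r--
[1,4] -3+15=12 <30 → l++
[2,4] 5+15=20 <30 → l++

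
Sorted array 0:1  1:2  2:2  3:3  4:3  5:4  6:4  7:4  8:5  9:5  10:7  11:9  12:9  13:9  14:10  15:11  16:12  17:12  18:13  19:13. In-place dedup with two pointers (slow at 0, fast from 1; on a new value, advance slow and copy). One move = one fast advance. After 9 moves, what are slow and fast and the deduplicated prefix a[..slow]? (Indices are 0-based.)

slow=4, fast=10, prefix=[1, 2, 3, 4, 5]

slow=0 fast=1: a[fast]=2≠a[slow]=1 write a[1]=2, slow++,fast++
slow=1 fast=2: a[fast]=2=a[slow] dup, fast++
slow=1 fast=3: a[fast]=3≠a[slow]=2 write a[2]=3, slow++,fast++
slow=2 fast=4: a[fast]=3=a[slow] dup, fast++
slow=2 fast=5: a[fast]=4≠a[slow]=3 write a[3]=4, slow++,fast++
slow=3 fast=6: a[fast]=4=a[slow] dup, fast++
slow=3 fast=7: a[fast]=4=a[slow] dup, fast++
slow=3 fast=8: a[fast]=5≠a[slow]=4 write a[4]=5, slow++,fast++
slow=4 fast=9: a[fast]=5=a[slow] dup, fast++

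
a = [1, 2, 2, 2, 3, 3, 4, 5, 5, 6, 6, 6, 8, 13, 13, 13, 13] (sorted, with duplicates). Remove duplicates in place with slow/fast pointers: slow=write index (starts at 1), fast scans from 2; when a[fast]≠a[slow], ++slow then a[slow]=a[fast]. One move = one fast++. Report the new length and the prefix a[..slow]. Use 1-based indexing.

(s=1,f=2) a[fast]=2≠a[slow]=1 write a[2]=2 → slow++,fast++
(s=2,f=3) a[fast]=2=a[slow] dup → fast++
(s=2,f=4) a[fast]=2=a[slow] dup → fast++
(s=2,f=5) a[fast]=3≠a[slow]=2 write a[3]=3 → slow++,fast++
(s=3,f=6) a[fast]=3=a[slow] dup → fast++
(s=3,f=7) a[fast]=4≠a[slow]=3 write a[4]=4 → slow++,fast++
(s=4,f=8) a[fast]=5≠a[slow]=4 write a[5]=5 → slow++,fast++
(s=5,f=9) a[fast]=5=a[slow] dup → fast++
(s=5,f=10) a[fast]=6≠a[slow]=5 write a[6]=6 → slow++,fast++
(s=6,f=11) a[fast]=6=a[slow] dup → fast++
(s=6,f=12) a[fast]=6=a[slow] dup → fast++
(s=6,f=13) a[fast]=8≠a[slow]=6 write a[7]=8 → slow++,fast++
(s=7,f=14) a[fast]=13≠a[slow]=8 write a[8]=13 → slow++,fast++
(s=8,f=15) a[fast]=13=a[slow] dup → fast++
(s=8,f=16) a[fast]=13=a[slow] dup → fast++
(s=8,f=17) a[fast]=13=a[slow] dup → fast++

length 8; prefix = [1, 2, 3, 4, 5, 6, 8, 13]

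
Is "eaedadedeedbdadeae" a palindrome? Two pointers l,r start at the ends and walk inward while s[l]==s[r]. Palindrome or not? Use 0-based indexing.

l=0 r=17: 'e'=='e', l++,r--
l=1 r=16: 'a'=='a', l++,r--
l=2 r=15: 'e'=='e', l++,r--
l=3 r=14: 'd'=='d', l++,r--
l=4 r=13: 'a'=='a', l++,r--
l=5 r=12: 'd'=='d', l++,r--
l=6 r=11: 'e'!='b', stop

not a palindrome (mismatch at 6,11)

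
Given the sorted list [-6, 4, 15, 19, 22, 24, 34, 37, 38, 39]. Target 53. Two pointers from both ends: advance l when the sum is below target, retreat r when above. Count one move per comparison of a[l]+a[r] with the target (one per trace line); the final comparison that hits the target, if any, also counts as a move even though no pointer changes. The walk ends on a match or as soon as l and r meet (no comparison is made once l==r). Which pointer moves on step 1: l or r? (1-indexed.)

[1,10] -6+39=33 <53 → l++

l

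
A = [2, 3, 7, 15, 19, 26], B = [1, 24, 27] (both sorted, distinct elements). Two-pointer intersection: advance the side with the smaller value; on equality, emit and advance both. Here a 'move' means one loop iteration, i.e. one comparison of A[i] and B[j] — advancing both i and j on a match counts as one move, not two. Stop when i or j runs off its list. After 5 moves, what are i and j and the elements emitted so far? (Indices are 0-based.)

[i=0,j=0] 2>1 → j++
[i=0,j=1] 2<24 → i++
[i=1,j=1] 3<24 → i++
[i=2,j=1] 7<24 → i++
[i=3,j=1] 15<24 → i++

i=4, j=1, emitted=[]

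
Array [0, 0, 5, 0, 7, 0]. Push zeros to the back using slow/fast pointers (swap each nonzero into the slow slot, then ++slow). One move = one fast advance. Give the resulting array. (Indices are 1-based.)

[5, 7, 0, 0, 0, 0]

slow=1 fast=1: a[fast]=0, fast++
slow=1 fast=2: a[fast]=0, fast++
slow=1 fast=3: a[fast]=5≠0 swap→a[1]=5, slow++,fast++
slow=2 fast=4: a[fast]=0, fast++
slow=2 fast=5: a[fast]=7≠0 swap→a[2]=7, slow++,fast++
slow=3 fast=6: a[fast]=0, fast++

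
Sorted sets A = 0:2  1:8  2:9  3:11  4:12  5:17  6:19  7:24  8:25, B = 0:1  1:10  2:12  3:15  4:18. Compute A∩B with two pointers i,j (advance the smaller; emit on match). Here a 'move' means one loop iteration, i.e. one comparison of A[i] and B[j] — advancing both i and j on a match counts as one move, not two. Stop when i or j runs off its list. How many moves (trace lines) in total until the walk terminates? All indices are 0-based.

[i=0,j=0] 2>1 → j++
[i=0,j=1] 2<10 → i++
[i=1,j=1] 8<10 → i++
[i=2,j=1] 9<10 → i++
[i=3,j=1] 11>10 → j++
[i=3,j=2] 11<12 → i++
[i=4,j=2] 12==12 emit → i++,j++
[i=5,j=3] 17>15 → j++
[i=5,j=4] 17<18 → i++
[i=6,j=4] 19>18 → j++

10 moves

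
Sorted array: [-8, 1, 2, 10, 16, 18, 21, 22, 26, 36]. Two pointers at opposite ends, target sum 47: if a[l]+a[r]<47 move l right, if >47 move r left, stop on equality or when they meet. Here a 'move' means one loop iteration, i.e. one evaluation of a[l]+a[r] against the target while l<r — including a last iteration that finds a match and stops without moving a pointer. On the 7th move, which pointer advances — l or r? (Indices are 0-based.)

l=0 r=9: -8+36=28 <47, l++
l=1 r=9: 1+36=37 <47, l++
l=2 r=9: 2+36=38 <47, l++
l=3 r=9: 10+36=46 <47, l++
l=4 r=9: 16+36=52 >47, r--
l=4 r=8: 16+26=42 <47, l++
l=5 r=8: 18+26=44 <47, l++

l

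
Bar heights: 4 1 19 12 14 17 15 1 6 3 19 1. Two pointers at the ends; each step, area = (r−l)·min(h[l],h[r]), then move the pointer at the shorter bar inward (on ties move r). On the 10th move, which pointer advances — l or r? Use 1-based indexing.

[1,12] min(4,1)*11=11 best=11 * → r--
[1,11] min(4,19)*10=40 best=40 * → l++
[2,11] min(1,19)*9=9 best=40 → l++
[3,11] min(19,19)*8=152 best=152 * → r--
[3,10] min(19,3)*7=21 best=152 → r--
[3,9] min(19,6)*6=36 best=152 → r--
[3,8] min(19,1)*5=5 best=152 → r--
[3,7] min(19,15)*4=60 best=152 → r--
[3,6] min(19,17)*3=51 best=152 → r--
[3,5] min(19,14)*2=28 best=152 → r--

r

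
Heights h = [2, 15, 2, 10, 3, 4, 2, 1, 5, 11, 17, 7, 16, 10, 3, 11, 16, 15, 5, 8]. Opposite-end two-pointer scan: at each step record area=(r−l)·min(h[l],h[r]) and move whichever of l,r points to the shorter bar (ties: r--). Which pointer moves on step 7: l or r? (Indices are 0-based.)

l

[0,19] min(2,8)*19=38 best=38 * → l++
[1,19] min(15,8)*18=144 best=144 * → r--
[1,18] min(15,5)*17=85 best=144 → r--
[1,17] min(15,15)*16=240 best=240 * → r--
[1,16] min(15,16)*15=225 best=240 → l++
[2,16] min(2,16)*14=28 best=240 → l++
[3,16] min(10,16)*13=130 best=240 → l++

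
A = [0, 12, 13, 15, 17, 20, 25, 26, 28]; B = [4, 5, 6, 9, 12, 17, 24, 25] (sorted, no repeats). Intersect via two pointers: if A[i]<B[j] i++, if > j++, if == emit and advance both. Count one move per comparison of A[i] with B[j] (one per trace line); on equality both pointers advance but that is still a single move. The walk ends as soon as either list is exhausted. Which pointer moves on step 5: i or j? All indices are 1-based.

i=1 j=1: 0<4, i++
i=2 j=1: 12>4, j++
i=2 j=2: 12>5, j++
i=2 j=3: 12>6, j++
i=2 j=4: 12>9, j++

j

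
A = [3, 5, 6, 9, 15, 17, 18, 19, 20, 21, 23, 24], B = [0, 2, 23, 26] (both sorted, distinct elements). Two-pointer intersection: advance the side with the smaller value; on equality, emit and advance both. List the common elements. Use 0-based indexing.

[i=0,j=0] 3>0 → j++
[i=0,j=1] 3>2 → j++
[i=0,j=2] 3<23 → i++
[i=1,j=2] 5<23 → i++
[i=2,j=2] 6<23 → i++
[i=3,j=2] 9<23 → i++
[i=4,j=2] 15<23 → i++
[i=5,j=2] 17<23 → i++
[i=6,j=2] 18<23 → i++
[i=7,j=2] 19<23 → i++
[i=8,j=2] 20<23 → i++
[i=9,j=2] 21<23 → i++
[i=10,j=2] 23==23 emit → i++,j++
[i=11,j=3] 24<26 → i++

intersection = [23]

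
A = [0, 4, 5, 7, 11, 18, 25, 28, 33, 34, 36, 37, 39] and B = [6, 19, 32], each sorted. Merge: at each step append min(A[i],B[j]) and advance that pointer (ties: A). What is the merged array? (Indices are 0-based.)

[0, 4, 5, 6, 7, 11, 18, 19, 25, 28, 32, 33, 34, 36, 37, 39]

i=0 j=0: A[i]=0<=B[j]=6 take 0, i++
i=1 j=0: A[i]=4<=B[j]=6 take 4, i++
i=2 j=0: A[i]=5<=B[j]=6 take 5, i++
i=3 j=0: A[i]=7>B[j]=6 take 6, j++
i=3 j=1: A[i]=7<=B[j]=19 take 7, i++
i=4 j=1: A[i]=11<=B[j]=19 take 11, i++
i=5 j=1: A[i]=18<=B[j]=19 take 18, i++
i=6 j=1: A[i]=25>B[j]=19 take 19, j++
i=6 j=2: A[i]=25<=B[j]=32 take 25, i++
i=7 j=2: A[i]=28<=B[j]=32 take 28, i++
i=8 j=2: A[i]=33>B[j]=32 take 32, j++
i=8 j=3: B done, take A[i]=33, i++
i=9 j=3: B done, take A[i]=34, i++
i=10 j=3: B done, take A[i]=36, i++
i=11 j=3: B done, take A[i]=37, i++
i=12 j=3: B done, take A[i]=39, i++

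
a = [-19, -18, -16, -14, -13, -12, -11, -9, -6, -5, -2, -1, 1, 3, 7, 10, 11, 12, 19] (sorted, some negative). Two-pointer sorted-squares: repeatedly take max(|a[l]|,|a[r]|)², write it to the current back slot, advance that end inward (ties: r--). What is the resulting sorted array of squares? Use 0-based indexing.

l=0 r=18: |-19|<=|19| out[18]=361, r--
l=0 r=17: |-19|>|12| out[17]=361, l++
l=1 r=17: |-18|>|12| out[16]=324, l++
l=2 r=17: |-16|>|12| out[15]=256, l++
l=3 r=17: |-14|>|12| out[14]=196, l++
l=4 r=17: |-13|>|12| out[13]=169, l++
l=5 r=17: |-12|<=|12| out[12]=144, r--
l=5 r=16: |-12|>|11| out[11]=144, l++
l=6 r=16: |-11|<=|11| out[10]=121, r--
l=6 r=15: |-11|>|10| out[9]=121, l++
l=7 r=15: |-9|<=|10| out[8]=100, r--
l=7 r=14: |-9|>|7| out[7]=81, l++
l=8 r=14: |-6|<=|7| out[6]=49, r--
l=8 r=13: |-6|>|3| out[5]=36, l++
l=9 r=13: |-5|>|3| out[4]=25, l++
l=10 r=13: |-2|<=|3| out[3]=9, r--
l=10 r=12: |-2|>|1| out[2]=4, l++
l=11 r=12: |-1|<=|1| out[1]=1, r--
l=11 r=11: |-1|<=|-1| out[0]=1, r--

[1, 1, 4, 9, 25, 36, 49, 81, 100, 121, 121, 144, 144, 169, 196, 256, 324, 361, 361]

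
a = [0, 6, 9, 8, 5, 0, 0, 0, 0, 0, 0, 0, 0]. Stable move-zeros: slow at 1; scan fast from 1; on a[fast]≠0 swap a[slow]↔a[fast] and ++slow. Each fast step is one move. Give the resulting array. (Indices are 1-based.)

(s=1,f=1) a[fast]=0 → fast++
(s=1,f=2) a[fast]=6≠0 swap→a[1]=6 → slow++,fast++
(s=2,f=3) a[fast]=9≠0 swap→a[2]=9 → slow++,fast++
(s=3,f=4) a[fast]=8≠0 swap→a[3]=8 → slow++,fast++
(s=4,f=5) a[fast]=5≠0 swap→a[4]=5 → slow++,fast++
(s=5,f=6) a[fast]=0 → fast++
(s=5,f=7) a[fast]=0 → fast++
(s=5,f=8) a[fast]=0 → fast++
(s=5,f=9) a[fast]=0 → fast++
(s=5,f=10) a[fast]=0 → fast++
(s=5,f=11) a[fast]=0 → fast++
(s=5,f=12) a[fast]=0 → fast++
(s=5,f=13) a[fast]=0 → fast++

[6, 9, 8, 5, 0, 0, 0, 0, 0, 0, 0, 0, 0]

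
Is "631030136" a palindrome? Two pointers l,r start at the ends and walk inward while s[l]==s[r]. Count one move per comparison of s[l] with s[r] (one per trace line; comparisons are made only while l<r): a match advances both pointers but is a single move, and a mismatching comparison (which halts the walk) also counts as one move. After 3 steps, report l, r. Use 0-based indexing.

l=3, r=5

l=0 r=8: '6'=='6', l++,r--
l=1 r=7: '3'=='3', l++,r--
l=2 r=6: '1'=='1', l++,r--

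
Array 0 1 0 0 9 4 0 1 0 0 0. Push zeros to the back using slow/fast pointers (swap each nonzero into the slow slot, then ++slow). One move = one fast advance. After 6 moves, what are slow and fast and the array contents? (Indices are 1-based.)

slow=4, fast=7, a=[1, 9, 4, 0, 0, 0, 0, 1, 0, 0, 0]

(s=1,f=1) a[fast]=0 → fast++
(s=1,f=2) a[fast]=1≠0 swap→a[1]=1 → slow++,fast++
(s=2,f=3) a[fast]=0 → fast++
(s=2,f=4) a[fast]=0 → fast++
(s=2,f=5) a[fast]=9≠0 swap→a[2]=9 → slow++,fast++
(s=3,f=6) a[fast]=4≠0 swap→a[3]=4 → slow++,fast++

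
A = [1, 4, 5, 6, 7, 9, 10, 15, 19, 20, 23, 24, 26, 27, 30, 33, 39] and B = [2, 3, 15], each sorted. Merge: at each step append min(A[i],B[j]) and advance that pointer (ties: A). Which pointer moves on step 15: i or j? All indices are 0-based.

i

i=0 j=0: A[i]=1<=B[j]=2 take 1, i++
i=1 j=0: A[i]=4>B[j]=2 take 2, j++
i=1 j=1: A[i]=4>B[j]=3 take 3, j++
i=1 j=2: A[i]=4<=B[j]=15 take 4, i++
i=2 j=2: A[i]=5<=B[j]=15 take 5, i++
i=3 j=2: A[i]=6<=B[j]=15 take 6, i++
i=4 j=2: A[i]=7<=B[j]=15 take 7, i++
i=5 j=2: A[i]=9<=B[j]=15 take 9, i++
i=6 j=2: A[i]=10<=B[j]=15 take 10, i++
i=7 j=2: A[i]=15<=B[j]=15 take 15, i++
i=8 j=2: A[i]=19>B[j]=15 take 15, j++
i=8 j=3: B done, take A[i]=19, i++
i=9 j=3: B done, take A[i]=20, i++
i=10 j=3: B done, take A[i]=23, i++
i=11 j=3: B done, take A[i]=24, i++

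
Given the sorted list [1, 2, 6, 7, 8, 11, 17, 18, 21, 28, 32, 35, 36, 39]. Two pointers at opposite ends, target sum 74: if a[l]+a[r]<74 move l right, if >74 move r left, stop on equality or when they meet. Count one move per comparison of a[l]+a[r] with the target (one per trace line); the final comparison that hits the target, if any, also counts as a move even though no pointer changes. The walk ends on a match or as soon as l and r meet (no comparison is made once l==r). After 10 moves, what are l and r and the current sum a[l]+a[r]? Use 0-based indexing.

l=10, r=13, sum=71

[0,13] 1+39=40 <74 → l++
[1,13] 2+39=41 <74 → l++
[2,13] 6+39=45 <74 → l++
[3,13] 7+39=46 <74 → l++
[4,13] 8+39=47 <74 → l++
[5,13] 11+39=50 <74 → l++
[6,13] 17+39=56 <74 → l++
[7,13] 18+39=57 <74 → l++
[8,13] 21+39=60 <74 → l++
[9,13] 28+39=67 <74 → l++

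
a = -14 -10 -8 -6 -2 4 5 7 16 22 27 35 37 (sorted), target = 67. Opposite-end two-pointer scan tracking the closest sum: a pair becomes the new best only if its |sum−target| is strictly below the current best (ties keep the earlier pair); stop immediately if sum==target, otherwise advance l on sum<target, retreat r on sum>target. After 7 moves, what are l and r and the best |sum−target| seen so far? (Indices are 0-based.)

l=7, r=12, best |Δ|=25

[0,12] -14+37=23 d=44 * → l++
[1,12] -10+37=27 d=40 * → l++
[2,12] -8+37=29 d=38 * → l++
[3,12] -6+37=31 d=36 * → l++
[4,12] -2+37=35 d=32 * → l++
[5,12] 4+37=41 d=26 * → l++
[6,12] 5+37=42 d=25 * → l++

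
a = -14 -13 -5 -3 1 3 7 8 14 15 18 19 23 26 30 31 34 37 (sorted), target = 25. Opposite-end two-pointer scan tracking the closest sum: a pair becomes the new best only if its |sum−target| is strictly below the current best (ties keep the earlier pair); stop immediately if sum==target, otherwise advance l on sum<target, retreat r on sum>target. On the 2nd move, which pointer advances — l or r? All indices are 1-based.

l

[1,18] -14+37=23 d=2 * → l++
[2,18] -13+37=24 d=1 * → l++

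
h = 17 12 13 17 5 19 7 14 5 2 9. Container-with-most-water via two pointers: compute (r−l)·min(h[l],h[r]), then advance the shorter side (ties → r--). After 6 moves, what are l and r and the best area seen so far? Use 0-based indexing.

l=0 r=10: min(17,9)*10=90 best=90 *, r--
l=0 r=9: min(17,2)*9=18 best=90, r--
l=0 r=8: min(17,5)*8=40 best=90, r--
l=0 r=7: min(17,14)*7=98 best=98 *, r--
l=0 r=6: min(17,7)*6=42 best=98, r--
l=0 r=5: min(17,19)*5=85 best=98, l++

l=1, r=5, best area=98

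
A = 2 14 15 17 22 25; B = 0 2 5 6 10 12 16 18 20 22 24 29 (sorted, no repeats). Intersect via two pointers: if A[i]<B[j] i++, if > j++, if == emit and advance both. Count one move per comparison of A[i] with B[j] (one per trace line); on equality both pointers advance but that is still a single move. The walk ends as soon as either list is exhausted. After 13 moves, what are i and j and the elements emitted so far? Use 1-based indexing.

i=1 j=1: 2>0, j++
i=1 j=2: 2==2 emit, i++,j++
i=2 j=3: 14>5, j++
i=2 j=4: 14>6, j++
i=2 j=5: 14>10, j++
i=2 j=6: 14>12, j++
i=2 j=7: 14<16, i++
i=3 j=7: 15<16, i++
i=4 j=7: 17>16, j++
i=4 j=8: 17<18, i++
i=5 j=8: 22>18, j++
i=5 j=9: 22>20, j++
i=5 j=10: 22==22 emit, i++,j++

i=6, j=11, emitted=[2, 22]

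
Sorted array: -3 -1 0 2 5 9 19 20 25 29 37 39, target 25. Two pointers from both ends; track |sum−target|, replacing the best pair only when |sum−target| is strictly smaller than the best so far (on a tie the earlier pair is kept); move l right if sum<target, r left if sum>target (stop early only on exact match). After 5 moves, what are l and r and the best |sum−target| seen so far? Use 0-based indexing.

l=0 r=11: -3+39=36 d=11 *, r--
l=0 r=10: -3+37=34 d=9 *, r--
l=0 r=9: -3+29=26 d=1 *, r--
l=0 r=8: -3+25=22 d=3, l++
l=1 r=8: -1+25=24 d=1, l++

l=2, r=8, best |Δ|=1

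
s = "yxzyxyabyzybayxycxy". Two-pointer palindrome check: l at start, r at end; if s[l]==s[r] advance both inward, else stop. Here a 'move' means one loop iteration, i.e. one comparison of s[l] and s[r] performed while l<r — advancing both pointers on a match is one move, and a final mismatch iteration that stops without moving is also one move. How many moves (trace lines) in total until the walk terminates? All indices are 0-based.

l=0 r=18: 'y'=='y', l++,r--
l=1 r=17: 'x'=='x', l++,r--
l=2 r=16: 'z'!='c', stop

3 moves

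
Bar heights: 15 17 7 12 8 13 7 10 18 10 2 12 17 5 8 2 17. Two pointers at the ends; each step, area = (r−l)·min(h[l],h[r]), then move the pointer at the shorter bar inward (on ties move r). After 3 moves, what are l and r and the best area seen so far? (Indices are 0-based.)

l=1, r=14, best area=255

[0,16] min(15,17)*16=240 best=240 * → l++
[1,16] min(17,17)*15=255 best=255 * → r--
[1,15] min(17,2)*14=28 best=255 → r--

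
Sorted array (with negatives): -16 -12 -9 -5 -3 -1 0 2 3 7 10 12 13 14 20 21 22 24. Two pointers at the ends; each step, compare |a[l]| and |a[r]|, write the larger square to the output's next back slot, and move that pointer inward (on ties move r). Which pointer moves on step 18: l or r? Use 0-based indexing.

r

[0,17] |-16|<=|24| out[17]=576 → r--
[0,16] |-16|<=|22| out[16]=484 → r--
[0,15] |-16|<=|21| out[15]=441 → r--
[0,14] |-16|<=|20| out[14]=400 → r--
[0,13] |-16|>|14| out[13]=256 → l++
[1,13] |-12|<=|14| out[12]=196 → r--
[1,12] |-12|<=|13| out[11]=169 → r--
[1,11] |-12|<=|12| out[10]=144 → r--
[1,10] |-12|>|10| out[9]=144 → l++
[2,10] |-9|<=|10| out[8]=100 → r--
[2,9] |-9|>|7| out[7]=81 → l++
[3,9] |-5|<=|7| out[6]=49 → r--
[3,8] |-5|>|3| out[5]=25 → l++
[4,8] |-3|<=|3| out[4]=9 → r--
[4,7] |-3|>|2| out[3]=9 → l++
[5,7] |-1|<=|2| out[2]=4 → r--
[5,6] |-1|>|0| out[1]=1 → l++
[6,6] |0|<=|0| out[0]=0 → r--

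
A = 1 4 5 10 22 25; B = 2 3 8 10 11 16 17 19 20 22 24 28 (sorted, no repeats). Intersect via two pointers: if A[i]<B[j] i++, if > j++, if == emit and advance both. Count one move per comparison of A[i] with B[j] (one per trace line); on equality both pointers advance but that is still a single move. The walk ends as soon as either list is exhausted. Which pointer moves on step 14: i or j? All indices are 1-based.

[i=1,j=1] 1<2 → i++
[i=2,j=1] 4>2 → j++
[i=2,j=2] 4>3 → j++
[i=2,j=3] 4<8 → i++
[i=3,j=3] 5<8 → i++
[i=4,j=3] 10>8 → j++
[i=4,j=4] 10==10 emit → i++,j++
[i=5,j=5] 22>11 → j++
[i=5,j=6] 22>16 → j++
[i=5,j=7] 22>17 → j++
[i=5,j=8] 22>19 → j++
[i=5,j=9] 22>20 → j++
[i=5,j=10] 22==22 emit → i++,j++
[i=6,j=11] 25>24 → j++

j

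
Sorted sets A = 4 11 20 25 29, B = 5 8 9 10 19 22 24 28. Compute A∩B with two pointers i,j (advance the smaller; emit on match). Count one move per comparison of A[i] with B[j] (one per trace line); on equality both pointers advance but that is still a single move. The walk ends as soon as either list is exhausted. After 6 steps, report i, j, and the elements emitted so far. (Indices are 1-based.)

i=3, j=5, emitted=[]

i=1 j=1: 4<5, i++
i=2 j=1: 11>5, j++
i=2 j=2: 11>8, j++
i=2 j=3: 11>9, j++
i=2 j=4: 11>10, j++
i=2 j=5: 11<19, i++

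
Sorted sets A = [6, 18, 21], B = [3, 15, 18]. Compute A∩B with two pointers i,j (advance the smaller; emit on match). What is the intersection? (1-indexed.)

[i=1,j=1] 6>3 → j++
[i=1,j=2] 6<15 → i++
[i=2,j=2] 18>15 → j++
[i=2,j=3] 18==18 emit → i++,j++

intersection = [18]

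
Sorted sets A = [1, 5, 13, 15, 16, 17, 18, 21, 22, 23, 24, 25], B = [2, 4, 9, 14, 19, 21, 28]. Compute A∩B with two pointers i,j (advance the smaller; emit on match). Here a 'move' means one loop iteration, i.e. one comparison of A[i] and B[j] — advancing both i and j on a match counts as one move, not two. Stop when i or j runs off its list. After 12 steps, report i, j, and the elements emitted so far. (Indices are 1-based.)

[i=1,j=1] 1<2 → i++
[i=2,j=1] 5>2 → j++
[i=2,j=2] 5>4 → j++
[i=2,j=3] 5<9 → i++
[i=3,j=3] 13>9 → j++
[i=3,j=4] 13<14 → i++
[i=4,j=4] 15>14 → j++
[i=4,j=5] 15<19 → i++
[i=5,j=5] 16<19 → i++
[i=6,j=5] 17<19 → i++
[i=7,j=5] 18<19 → i++
[i=8,j=5] 21>19 → j++

i=8, j=6, emitted=[]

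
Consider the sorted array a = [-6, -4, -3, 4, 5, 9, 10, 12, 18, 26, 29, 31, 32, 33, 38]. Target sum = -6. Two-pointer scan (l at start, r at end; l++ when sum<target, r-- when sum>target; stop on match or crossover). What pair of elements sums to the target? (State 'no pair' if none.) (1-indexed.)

no pair

l=1 r=15: -6+38=32 >-6, r--
l=1 r=14: -6+33=27 >-6, r--
l=1 r=13: -6+32=26 >-6, r--
l=1 r=12: -6+31=25 >-6, r--
l=1 r=11: -6+29=23 >-6, r--
l=1 r=10: -6+26=20 >-6, r--
l=1 r=9: -6+18=12 >-6, r--
l=1 r=8: -6+12=6 >-6, r--
l=1 r=7: -6+10=4 >-6, r--
l=1 r=6: -6+9=3 >-6, r--
l=1 r=5: -6+5=-1 >-6, r--
l=1 r=4: -6+4=-2 >-6, r--
l=1 r=3: -6+-3=-9 <-6, l++
l=2 r=3: -4+-3=-7 <-6, l++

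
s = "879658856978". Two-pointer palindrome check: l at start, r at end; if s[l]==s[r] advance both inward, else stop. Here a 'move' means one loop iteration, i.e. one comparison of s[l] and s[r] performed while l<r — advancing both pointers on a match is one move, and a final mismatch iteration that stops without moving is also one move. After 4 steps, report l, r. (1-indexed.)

[1,12] '8'=='8' → l++,r--
[2,11] '7'=='7' → l++,r--
[3,10] '9'=='9' → l++,r--
[4,9] '6'=='6' → l++,r--

l=5, r=8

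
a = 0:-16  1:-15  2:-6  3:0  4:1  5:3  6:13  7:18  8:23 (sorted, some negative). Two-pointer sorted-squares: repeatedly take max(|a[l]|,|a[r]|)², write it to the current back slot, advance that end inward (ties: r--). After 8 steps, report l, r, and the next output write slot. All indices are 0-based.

[0,8] |-16|<=|23| out[8]=529 → r--
[0,7] |-16|<=|18| out[7]=324 → r--
[0,6] |-16|>|13| out[6]=256 → l++
[1,6] |-15|>|13| out[5]=225 → l++
[2,6] |-6|<=|13| out[4]=169 → r--
[2,5] |-6|>|3| out[3]=36 → l++
[3,5] |0|<=|3| out[2]=9 → r--
[3,4] |0|<=|1| out[1]=1 → r--

l=3, r=3, next write slot=0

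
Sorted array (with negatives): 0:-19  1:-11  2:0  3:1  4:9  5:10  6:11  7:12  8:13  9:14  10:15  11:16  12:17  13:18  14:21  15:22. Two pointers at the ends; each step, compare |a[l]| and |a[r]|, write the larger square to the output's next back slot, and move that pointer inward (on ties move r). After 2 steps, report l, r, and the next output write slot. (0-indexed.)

[0,15] |-19|<=|22| out[15]=484 → r--
[0,14] |-19|<=|21| out[14]=441 → r--

l=0, r=13, next write slot=13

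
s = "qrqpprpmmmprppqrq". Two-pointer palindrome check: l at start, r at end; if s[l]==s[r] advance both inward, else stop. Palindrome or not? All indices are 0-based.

palindrome

[0,16] 'q'=='q' → l++,r--
[1,15] 'r'=='r' → l++,r--
[2,14] 'q'=='q' → l++,r--
[3,13] 'p'=='p' → l++,r--
[4,12] 'p'=='p' → l++,r--
[5,11] 'r'=='r' → l++,r--
[6,10] 'p'=='p' → l++,r--
[7,9] 'm'=='m' → l++,r--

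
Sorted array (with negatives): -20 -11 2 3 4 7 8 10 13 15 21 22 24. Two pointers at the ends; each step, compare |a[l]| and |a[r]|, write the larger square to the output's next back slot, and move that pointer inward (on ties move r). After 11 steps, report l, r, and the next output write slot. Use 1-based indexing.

l=3, r=4, next write slot=2

l=1 r=13: |-20|<=|24| out[13]=576, r--
l=1 r=12: |-20|<=|22| out[12]=484, r--
l=1 r=11: |-20|<=|21| out[11]=441, r--
l=1 r=10: |-20|>|15| out[10]=400, l++
l=2 r=10: |-11|<=|15| out[9]=225, r--
l=2 r=9: |-11|<=|13| out[8]=169, r--
l=2 r=8: |-11|>|10| out[7]=121, l++
l=3 r=8: |2|<=|10| out[6]=100, r--
l=3 r=7: |2|<=|8| out[5]=64, r--
l=3 r=6: |2|<=|7| out[4]=49, r--
l=3 r=5: |2|<=|4| out[3]=16, r--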